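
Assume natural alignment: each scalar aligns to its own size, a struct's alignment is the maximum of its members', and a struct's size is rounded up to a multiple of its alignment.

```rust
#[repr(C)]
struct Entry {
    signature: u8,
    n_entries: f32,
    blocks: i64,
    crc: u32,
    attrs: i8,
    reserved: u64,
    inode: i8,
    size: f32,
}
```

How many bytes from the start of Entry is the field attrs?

signature at 0 (size 1, align 1) → ends 1
pad 3 to align 4 for n_entries
n_entries at 4 (size 4, align 4) → ends 8
blocks at 8 (size 8, align 8) → ends 16
crc at 16 (size 4, align 4) → ends 20
attrs at 20 (size 1, align 1) → ends 21

20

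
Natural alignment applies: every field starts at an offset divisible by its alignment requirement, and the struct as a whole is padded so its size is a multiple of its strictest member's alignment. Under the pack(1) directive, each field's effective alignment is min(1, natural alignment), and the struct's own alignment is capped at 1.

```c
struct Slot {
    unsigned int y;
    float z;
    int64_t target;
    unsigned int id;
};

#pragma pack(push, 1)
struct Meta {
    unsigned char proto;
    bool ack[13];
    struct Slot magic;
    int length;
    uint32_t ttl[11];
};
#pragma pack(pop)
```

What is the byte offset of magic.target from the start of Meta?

Slot: @0: y [4B, align 4] → 4; @4: z [4B, align 4] → 8; @8: target [8B, align 8] → 16; @16: id [4B, align 4] → 20; +4 tail pad (align 8); size 24, align 8
@0: proto [1B, align 1] → 1
@1: ack [13B, align 1] → 14
@14: magic [24B, align 1] → 38
within Slot: target at 8
14 + 8 = 22

22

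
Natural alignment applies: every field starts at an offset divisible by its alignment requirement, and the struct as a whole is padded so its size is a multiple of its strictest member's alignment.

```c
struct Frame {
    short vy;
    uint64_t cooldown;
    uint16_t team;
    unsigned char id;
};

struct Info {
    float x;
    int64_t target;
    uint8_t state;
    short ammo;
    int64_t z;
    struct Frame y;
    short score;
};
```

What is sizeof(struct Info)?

Frame: vy at 0 (size 2, align 2) → ends 2; pad 6 to align 8 for cooldown; cooldown at 8 (size 8, align 8) → ends 16; team at 16 (size 2, align 2) → ends 18; id at 18 (size 1, align 1) → ends 19; tail pad 5 to reach multiple of 8; total 24 bytes, alignment 8
x at 0 (size 4, align 4) → ends 4
pad 4 to align 8 for target
target at 8 (size 8, align 8) → ends 16
state at 16 (size 1, align 1) → ends 17
pad 1 to align 2 for ammo
ammo at 18 (size 2, align 2) → ends 20
pad 4 to align 8 for z
z at 24 (size 8, align 8) → ends 32
y at 32 (size 24, align 8) → ends 56
score at 56 (size 2, align 2) → ends 58
tail pad 6 to reach multiple of 8
total 64 bytes, alignment 8

64 bytes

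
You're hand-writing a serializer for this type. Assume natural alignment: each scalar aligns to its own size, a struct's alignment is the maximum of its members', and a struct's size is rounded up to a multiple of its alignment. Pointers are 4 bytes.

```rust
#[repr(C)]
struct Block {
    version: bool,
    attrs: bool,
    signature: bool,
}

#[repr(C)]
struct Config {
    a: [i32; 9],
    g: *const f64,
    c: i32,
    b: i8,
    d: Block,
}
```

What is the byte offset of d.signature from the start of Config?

Block: @0: version [1B, align 1] → 1; @1: attrs [1B, align 1] → 2; @2: signature [1B, align 1] → 3; size 3, align 1
@0: a [36B, align 4] → 36
@36: g [4B, align 4] → 40
@40: c [4B, align 4] → 44
@44: b [1B, align 1] → 45
@45: d [3B, align 1] → 48
within Block: signature at 2
45 + 2 = 47

47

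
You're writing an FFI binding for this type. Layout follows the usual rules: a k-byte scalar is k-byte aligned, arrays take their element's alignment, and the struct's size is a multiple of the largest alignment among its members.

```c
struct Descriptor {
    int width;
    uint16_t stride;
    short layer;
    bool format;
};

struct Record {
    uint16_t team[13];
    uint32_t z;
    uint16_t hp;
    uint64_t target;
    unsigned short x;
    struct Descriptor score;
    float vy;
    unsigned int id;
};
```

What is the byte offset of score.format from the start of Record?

60

Descriptor: width at 0 (size 4, align 4) → ends 4; stride at 4 (size 2, align 2) → ends 6; layer at 6 (size 2, align 2) → ends 8; format at 8 (size 1, align 1) → ends 9; tail pad 3 to reach multiple of 4; total 12 bytes, alignment 4
team at 0 (size 26, align 2) → ends 26
pad 2 to align 4 for z
z at 28 (size 4, align 4) → ends 32
hp at 32 (size 2, align 2) → ends 34
pad 6 to align 8 for target
target at 40 (size 8, align 8) → ends 48
x at 48 (size 2, align 2) → ends 50
pad 2 to align 4 for score
score at 52 (size 12, align 4) → ends 64
within Descriptor: format at 8
52 + 8 = 60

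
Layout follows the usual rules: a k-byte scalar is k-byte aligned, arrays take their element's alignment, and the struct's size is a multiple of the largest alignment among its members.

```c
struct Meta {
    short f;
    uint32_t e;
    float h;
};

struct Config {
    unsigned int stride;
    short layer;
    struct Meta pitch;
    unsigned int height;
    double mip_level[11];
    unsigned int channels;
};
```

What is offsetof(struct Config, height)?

20

Meta: @0: f [2B, align 2] → 2; +2 pad (align 4); @4: e [4B, align 4] → 8; @8: h [4B, align 4] → 12; size 12, align 4
@0: stride [4B, align 4] → 4
@4: layer [2B, align 2] → 6
+2 pad (align 4)
@8: pitch [12B, align 4] → 20
@20: height [4B, align 4] → 24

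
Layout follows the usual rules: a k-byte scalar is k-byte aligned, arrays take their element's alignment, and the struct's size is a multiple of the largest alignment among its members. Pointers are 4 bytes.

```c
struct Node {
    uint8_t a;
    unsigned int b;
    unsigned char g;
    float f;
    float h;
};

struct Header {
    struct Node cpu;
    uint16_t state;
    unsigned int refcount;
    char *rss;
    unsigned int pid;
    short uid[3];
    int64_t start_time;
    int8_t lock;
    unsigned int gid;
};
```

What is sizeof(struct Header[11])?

Node: @0: a [1B, align 1] → 1; +3 pad (align 4); @4: b [4B, align 4] → 8; @8: g [1B, align 1] → 9; +3 pad (align 4); @12: f [4B, align 4] → 16; @16: h [4B, align 4] → 20; size 20, align 4
@0: cpu [20B, align 4] → 20
@20: state [2B, align 2] → 22
+2 pad (align 4)
@24: refcount [4B, align 4] → 28
@28: rss [4B, align 4] → 32
@32: pid [4B, align 4] → 36
@36: uid [6B, align 2] → 42
+6 pad (align 8)
@48: start_time [8B, align 8] → 56
@56: lock [1B, align 1] → 57
+3 pad (align 4)
@60: gid [4B, align 4] → 64
size 64, align 8
array of 11: 11 × 64 = 704

704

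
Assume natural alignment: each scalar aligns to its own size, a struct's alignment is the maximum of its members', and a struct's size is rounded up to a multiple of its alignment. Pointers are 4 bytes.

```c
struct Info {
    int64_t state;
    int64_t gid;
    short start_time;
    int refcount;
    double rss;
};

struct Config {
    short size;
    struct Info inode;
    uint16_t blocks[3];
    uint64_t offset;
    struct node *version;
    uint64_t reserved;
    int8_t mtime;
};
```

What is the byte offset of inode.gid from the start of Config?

16

Info: state at 0 (size 8, align 8) → ends 8; gid at 8 (size 8, align 8) → ends 16; start_time at 16 (size 2, align 2) → ends 18; pad 2 to align 4 for refcount; refcount at 20 (size 4, align 4) → ends 24; rss at 24 (size 8, align 8) → ends 32; total 32 bytes, alignment 8
size at 0 (size 2, align 2) → ends 2
pad 6 to align 8 for inode
inode at 8 (size 32, align 8) → ends 40
within Info: gid at 8
8 + 8 = 16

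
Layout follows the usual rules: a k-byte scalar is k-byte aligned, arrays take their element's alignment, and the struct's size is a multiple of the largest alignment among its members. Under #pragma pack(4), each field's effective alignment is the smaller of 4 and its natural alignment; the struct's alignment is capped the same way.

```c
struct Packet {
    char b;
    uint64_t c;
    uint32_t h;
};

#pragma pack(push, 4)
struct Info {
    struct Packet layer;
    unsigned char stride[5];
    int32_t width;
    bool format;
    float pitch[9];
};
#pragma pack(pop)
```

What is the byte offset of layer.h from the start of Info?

Packet: b at 0 (size 1, align 1) → ends 1; pad 7 to align 8 for c; c at 8 (size 8, align 8) → ends 16; h at 16 (size 4, align 4) → ends 20; tail pad 4 to reach multiple of 8; total 24 bytes, alignment 8
layer at 0 (size 24, align 4) → ends 24
within Packet: h at 16
0 + 16 = 16

16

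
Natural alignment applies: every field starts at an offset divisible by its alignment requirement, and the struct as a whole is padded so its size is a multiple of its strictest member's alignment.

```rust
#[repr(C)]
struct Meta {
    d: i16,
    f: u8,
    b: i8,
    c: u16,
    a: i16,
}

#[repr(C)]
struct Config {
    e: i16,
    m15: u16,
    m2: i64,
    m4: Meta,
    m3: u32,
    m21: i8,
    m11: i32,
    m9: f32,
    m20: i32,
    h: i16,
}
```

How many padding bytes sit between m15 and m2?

4

Meta: d at 0 (size 2, align 2) → ends 2; f at 2 (size 1, align 1) → ends 3; b at 3 (size 1, align 1) → ends 4; c at 4 (size 2, align 2) → ends 6; a at 6 (size 2, align 2) → ends 8; total 8 bytes, alignment 2
e at 0 (size 2, align 2) → ends 2
m15 at 2 (size 2, align 2) → ends 4
pad 4 to align 8 for m2
m2 at 8 (size 8, align 8) → ends 16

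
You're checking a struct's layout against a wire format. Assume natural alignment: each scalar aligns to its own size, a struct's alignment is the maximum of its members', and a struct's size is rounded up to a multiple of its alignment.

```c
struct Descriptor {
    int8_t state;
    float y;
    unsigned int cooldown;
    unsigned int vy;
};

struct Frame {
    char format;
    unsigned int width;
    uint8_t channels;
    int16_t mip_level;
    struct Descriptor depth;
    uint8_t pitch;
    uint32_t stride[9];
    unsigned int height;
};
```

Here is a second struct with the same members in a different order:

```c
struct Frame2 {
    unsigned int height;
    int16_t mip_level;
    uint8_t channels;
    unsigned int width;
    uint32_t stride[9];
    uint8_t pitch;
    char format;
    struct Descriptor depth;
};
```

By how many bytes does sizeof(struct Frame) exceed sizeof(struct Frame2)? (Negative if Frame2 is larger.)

Descriptor: 0..1  state  (1B, 1-aligned); 1..4  -- padding (3B); 4..8  y  (4B, 4-aligned); 8..12  cooldown  (4B, 4-aligned); 12..16  vy  (4B, 4-aligned); sizeof = 16, alignof = 4
0..1  format  (1B, 1-aligned)
1..4  -- padding (3B)
4..8  width  (4B, 4-aligned)
8..9  channels  (1B, 1-aligned)
9..10  -- padding (1B)
10..12  mip_level  (2B, 2-aligned)
12..28  depth  (16B, 4-aligned)
28..29  pitch  (1B, 1-aligned)
29..32  -- padding (3B)
32..68  stride  (36B, 4-aligned)
68..72  height  (4B, 4-aligned)
sizeof = 72, alignof = 4
— Frame2 —
0..4  height  (4B, 4-aligned)
4..6  mip_level  (2B, 2-aligned)
6..7  channels  (1B, 1-aligned)
7..8  -- padding (1B)
8..12  width  (4B, 4-aligned)
12..48  stride  (36B, 4-aligned)
48..49  pitch  (1B, 1-aligned)
49..50  format  (1B, 1-aligned)
50..52  -- padding (2B)
52..68  depth  (16B, 4-aligned)
sizeof = 68, alignof = 4
72 − 68 = 4

4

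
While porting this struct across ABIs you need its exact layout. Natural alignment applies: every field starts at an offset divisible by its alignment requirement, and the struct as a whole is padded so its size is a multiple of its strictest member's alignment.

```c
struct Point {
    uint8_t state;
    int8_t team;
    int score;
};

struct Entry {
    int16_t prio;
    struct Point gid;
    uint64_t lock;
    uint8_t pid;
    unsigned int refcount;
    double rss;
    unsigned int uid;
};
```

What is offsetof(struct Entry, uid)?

Point: 0..1  state  (1B, 1-aligned); 1..2  team  (1B, 1-aligned); 2..4  -- padding (2B); 4..8  score  (4B, 4-aligned); sizeof = 8, alignof = 4
0..2  prio  (2B, 2-aligned)
2..4  -- padding (2B)
4..12  gid  (8B, 4-aligned)
12..16  -- padding (4B)
16..24  lock  (8B, 8-aligned)
24..25  pid  (1B, 1-aligned)
25..28  -- padding (3B)
28..32  refcount  (4B, 4-aligned)
32..40  rss  (8B, 8-aligned)
40..44  uid  (4B, 4-aligned)

40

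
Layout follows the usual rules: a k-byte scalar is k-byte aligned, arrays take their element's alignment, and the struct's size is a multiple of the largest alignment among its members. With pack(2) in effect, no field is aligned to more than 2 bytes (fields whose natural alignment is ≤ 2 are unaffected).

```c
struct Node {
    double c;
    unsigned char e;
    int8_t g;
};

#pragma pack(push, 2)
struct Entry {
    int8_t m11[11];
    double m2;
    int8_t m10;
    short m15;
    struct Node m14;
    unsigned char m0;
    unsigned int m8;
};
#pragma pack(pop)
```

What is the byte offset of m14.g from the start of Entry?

Node: @0: c [8B, align 8] → 8; @8: e [1B, align 1] → 9; @9: g [1B, align 1] → 10; +6 tail pad (align 8); size 16, align 8
@0: m11 [11B, align 1] → 11
+1 pad (align 2)
@12: m2 [8B, align 2] → 20
@20: m10 [1B, align 1] → 21
+1 pad (align 2)
@22: m15 [2B, align 2] → 24
@24: m14 [16B, align 2] → 40
within Node: g at 9
24 + 9 = 33

33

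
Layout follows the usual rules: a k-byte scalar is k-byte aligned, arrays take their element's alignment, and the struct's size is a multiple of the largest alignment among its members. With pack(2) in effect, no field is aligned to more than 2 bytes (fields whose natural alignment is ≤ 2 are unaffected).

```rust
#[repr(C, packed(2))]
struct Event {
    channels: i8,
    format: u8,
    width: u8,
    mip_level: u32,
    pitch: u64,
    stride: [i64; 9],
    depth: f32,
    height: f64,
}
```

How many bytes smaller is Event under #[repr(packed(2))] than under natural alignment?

4

natural layout:
  channels at 0 (size 1, align 1) → ends 1
  format at 1 (size 1, align 1) → ends 2
  width at 2 (size 1, align 1) → ends 3
  pad 1 to align 4 for mip_level
  mip_level at 4 (size 4, align 4) → ends 8
  pitch at 8 (size 8, align 8) → ends 16
  stride at 16 (size 72, align 8) → ends 88
  depth at 88 (size 4, align 4) → ends 92
  pad 4 to align 8 for height
  height at 96 (size 8, align 8) → ends 104
  total 104 bytes, alignment 8
packed(2) layout:
  channels at 0 (size 1, align 1) → ends 1
  format at 1 (size 1, align 1) → ends 2
  width at 2 (size 1, align 1) → ends 3
  pad 1 to align 2 for mip_level
  mip_level at 4 (size 4, align 2) → ends 8
  pitch at 8 (size 8, align 2) → ends 16
  stride at 16 (size 72, align 2) → ends 88
  depth at 88 (size 4, align 2) → ends 92
  height at 92 (size 8, align 2) → ends 100
  total 100 bytes, alignment 2
104 − 100 = 4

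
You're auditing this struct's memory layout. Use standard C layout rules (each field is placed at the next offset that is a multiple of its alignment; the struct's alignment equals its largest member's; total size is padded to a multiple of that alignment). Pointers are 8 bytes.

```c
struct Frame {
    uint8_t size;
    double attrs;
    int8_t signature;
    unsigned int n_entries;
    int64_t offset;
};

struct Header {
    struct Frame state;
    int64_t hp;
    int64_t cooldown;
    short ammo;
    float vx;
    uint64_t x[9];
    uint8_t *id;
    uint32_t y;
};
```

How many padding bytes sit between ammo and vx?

2

Frame: 0..1  size  (1B, 1-aligned); 1..8  -- padding (7B); 8..16  attrs  (8B, 8-aligned); 16..17  signature  (1B, 1-aligned); 17..20  -- padding (3B); 20..24  n_entries  (4B, 4-aligned); 24..32  offset  (8B, 8-aligned); sizeof = 32, alignof = 8
0..32  state  (32B, 8-aligned)
32..40  hp  (8B, 8-aligned)
40..48  cooldown  (8B, 8-aligned)
48..50  ammo  (2B, 2-aligned)
50..52  -- padding (2B)
52..56  vx  (4B, 4-aligned)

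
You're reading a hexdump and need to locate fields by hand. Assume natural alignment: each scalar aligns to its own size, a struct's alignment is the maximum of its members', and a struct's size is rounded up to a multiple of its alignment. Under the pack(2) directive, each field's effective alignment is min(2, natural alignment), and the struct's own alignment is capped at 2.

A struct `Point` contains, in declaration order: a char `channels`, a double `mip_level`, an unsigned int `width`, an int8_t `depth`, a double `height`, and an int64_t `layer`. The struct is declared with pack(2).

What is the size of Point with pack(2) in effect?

@0: channels [1B, align 1] → 1
+1 pad (align 2)
@2: mip_level [8B, align 2] → 10
@10: width [4B, align 2] → 14
@14: depth [1B, align 1] → 15
+1 pad (align 2)
@16: height [8B, align 2] → 24
@24: layer [8B, align 2] → 32
size 32, align 2

32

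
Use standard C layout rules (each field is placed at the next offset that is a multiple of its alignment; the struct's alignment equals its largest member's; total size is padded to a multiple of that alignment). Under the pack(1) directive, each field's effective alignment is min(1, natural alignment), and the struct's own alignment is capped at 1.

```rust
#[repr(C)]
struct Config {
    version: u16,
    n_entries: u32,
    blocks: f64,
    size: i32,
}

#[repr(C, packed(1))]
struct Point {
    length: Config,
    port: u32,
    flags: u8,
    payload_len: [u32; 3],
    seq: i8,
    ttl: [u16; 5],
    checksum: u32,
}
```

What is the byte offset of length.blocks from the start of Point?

Config: 0..2  version  (2B, 2-aligned); 2..4  -- padding (2B); 4..8  n_entries  (4B, 4-aligned); 8..16  blocks  (8B, 8-aligned); 16..20  size  (4B, 4-aligned); 20..24  -- tail padding (4B); sizeof = 24, alignof = 8
0..24  length  (24B, 1-aligned)
within Config: blocks at 8
0 + 8 = 8

8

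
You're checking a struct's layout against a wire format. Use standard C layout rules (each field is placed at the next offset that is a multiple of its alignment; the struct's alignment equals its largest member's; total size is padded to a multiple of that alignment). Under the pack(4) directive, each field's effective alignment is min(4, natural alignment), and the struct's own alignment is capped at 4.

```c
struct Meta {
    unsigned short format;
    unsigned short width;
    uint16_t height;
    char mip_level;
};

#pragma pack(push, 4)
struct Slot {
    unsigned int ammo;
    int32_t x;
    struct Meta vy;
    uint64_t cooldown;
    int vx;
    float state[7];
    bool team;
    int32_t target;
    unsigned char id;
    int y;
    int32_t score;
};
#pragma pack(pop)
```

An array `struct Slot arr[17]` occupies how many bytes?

Meta: format at 0 (size 2, align 2) → ends 2; width at 2 (size 2, align 2) → ends 4; height at 4 (size 2, align 2) → ends 6; mip_level at 6 (size 1, align 1) → ends 7; tail pad 1 to reach multiple of 2; total 8 bytes, alignment 2
ammo at 0 (size 4, align 4) → ends 4
x at 4 (size 4, align 4) → ends 8
vy at 8 (size 8, align 2) → ends 16
cooldown at 16 (size 8, align 4) → ends 24
vx at 24 (size 4, align 4) → ends 28
state at 28 (size 28, align 4) → ends 56
team at 56 (size 1, align 1) → ends 57
pad 3 to align 4 for target
target at 60 (size 4, align 4) → ends 64
id at 64 (size 1, align 1) → ends 65
pad 3 to align 4 for y
y at 68 (size 4, align 4) → ends 72
score at 72 (size 4, align 4) → ends 76
total 76 bytes, alignment 4
array of 17: 17 × 76 = 1292

1292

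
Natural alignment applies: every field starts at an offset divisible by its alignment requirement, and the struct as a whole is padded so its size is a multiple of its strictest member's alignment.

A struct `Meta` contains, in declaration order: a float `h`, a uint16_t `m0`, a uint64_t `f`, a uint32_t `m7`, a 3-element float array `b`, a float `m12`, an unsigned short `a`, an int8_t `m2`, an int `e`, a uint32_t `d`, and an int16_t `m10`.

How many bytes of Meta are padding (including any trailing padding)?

9

@0: h [4B, align 4] → 4
@4: m0 [2B, align 2] → 6
+2 pad (align 8)
@8: f [8B, align 8] → 16
@16: m7 [4B, align 4] → 20
@20: b [12B, align 4] → 32
@32: m12 [4B, align 4] → 36
@36: a [2B, align 2] → 38
@38: m2 [1B, align 1] → 39
+1 pad (align 4)
@40: e [4B, align 4] → 44
@44: d [4B, align 4] → 48
@48: m10 [2B, align 2] → 50
+6 tail pad (align 8)
size 56, align 8
data bytes 47, size 56 → padding 9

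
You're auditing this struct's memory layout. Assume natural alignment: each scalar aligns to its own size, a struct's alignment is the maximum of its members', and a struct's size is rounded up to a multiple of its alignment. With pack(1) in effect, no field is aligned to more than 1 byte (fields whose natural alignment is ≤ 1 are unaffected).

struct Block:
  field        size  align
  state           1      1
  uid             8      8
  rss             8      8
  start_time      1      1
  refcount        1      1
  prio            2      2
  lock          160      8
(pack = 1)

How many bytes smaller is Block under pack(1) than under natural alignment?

11

natural layout:
  0..1  state  (1B, 1-aligned)
  1..8  -- padding (7B)
  8..16  uid  (8B, 8-aligned)
  16..24  rss  (8B, 8-aligned)
  24..25  start_time  (1B, 1-aligned)
  25..26  refcount  (1B, 1-aligned)
  26..28  prio  (2B, 2-aligned)
  28..32  -- padding (4B)
  32..192  lock  (160B, 8-aligned)
  sizeof = 192, alignof = 8
packed(1) layout:
  0..1  state  (1B, 1-aligned)
  1..9  uid  (8B, 1-aligned)
  9..17  rss  (8B, 1-aligned)
  17..18  start_time  (1B, 1-aligned)
  18..19  refcount  (1B, 1-aligned)
  19..21  prio  (2B, 1-aligned)
  21..181  lock  (160B, 1-aligned)
  sizeof = 181, alignof = 1
192 − 181 = 11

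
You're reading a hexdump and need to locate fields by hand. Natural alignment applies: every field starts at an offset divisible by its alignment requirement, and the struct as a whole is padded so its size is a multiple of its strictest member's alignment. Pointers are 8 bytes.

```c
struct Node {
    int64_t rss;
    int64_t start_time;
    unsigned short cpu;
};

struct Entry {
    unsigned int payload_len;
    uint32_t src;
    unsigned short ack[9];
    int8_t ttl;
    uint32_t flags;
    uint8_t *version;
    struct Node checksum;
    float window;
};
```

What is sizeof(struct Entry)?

Node: rss at 0 (size 8, align 8) → ends 8; start_time at 8 (size 8, align 8) → ends 16; cpu at 16 (size 2, align 2) → ends 18; tail pad 6 to reach multiple of 8; total 24 bytes, alignment 8
payload_len at 0 (size 4, align 4) → ends 4
src at 4 (size 4, align 4) → ends 8
ack at 8 (size 18, align 2) → ends 26
ttl at 26 (size 1, align 1) → ends 27
pad 1 to align 4 for flags
flags at 28 (size 4, align 4) → ends 32
version at 32 (size 8, align 8) → ends 40
checksum at 40 (size 24, align 8) → ends 64
window at 64 (size 4, align 4) → ends 68
tail pad 4 to reach multiple of 8
total 72 bytes, alignment 8

72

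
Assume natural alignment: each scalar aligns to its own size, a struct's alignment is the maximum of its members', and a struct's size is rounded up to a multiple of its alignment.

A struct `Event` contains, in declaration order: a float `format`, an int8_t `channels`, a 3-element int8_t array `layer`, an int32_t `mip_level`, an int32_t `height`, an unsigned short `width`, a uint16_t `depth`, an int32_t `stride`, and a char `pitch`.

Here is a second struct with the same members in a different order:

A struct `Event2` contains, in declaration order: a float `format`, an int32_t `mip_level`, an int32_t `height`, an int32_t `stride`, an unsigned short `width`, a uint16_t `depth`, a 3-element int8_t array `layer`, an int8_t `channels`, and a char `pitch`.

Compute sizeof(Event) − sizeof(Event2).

0

0..4  format  (4B, 4-aligned)
4..5  channels  (1B, 1-aligned)
5..8  layer  (3B, 1-aligned)
8..12  mip_level  (4B, 4-aligned)
12..16  height  (4B, 4-aligned)
16..18  width  (2B, 2-aligned)
18..20  depth  (2B, 2-aligned)
20..24  stride  (4B, 4-aligned)
24..25  pitch  (1B, 1-aligned)
25..28  -- tail padding (3B)
sizeof = 28, alignof = 4
— Event2 —
0..4  format  (4B, 4-aligned)
4..8  mip_level  (4B, 4-aligned)
8..12  height  (4B, 4-aligned)
12..16  stride  (4B, 4-aligned)
16..18  width  (2B, 2-aligned)
18..20  depth  (2B, 2-aligned)
20..23  layer  (3B, 1-aligned)
23..24  channels  (1B, 1-aligned)
24..25  pitch  (1B, 1-aligned)
25..28  -- tail padding (3B)
sizeof = 28, alignof = 4
28 − 28 = 0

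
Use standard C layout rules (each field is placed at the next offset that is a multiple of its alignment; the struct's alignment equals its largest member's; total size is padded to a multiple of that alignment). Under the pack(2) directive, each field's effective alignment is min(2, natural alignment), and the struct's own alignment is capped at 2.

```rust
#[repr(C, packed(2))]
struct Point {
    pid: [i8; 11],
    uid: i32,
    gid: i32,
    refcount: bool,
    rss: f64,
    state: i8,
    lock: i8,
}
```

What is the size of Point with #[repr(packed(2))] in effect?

32

pid at 0 (size 11, align 1) → ends 11
pad 1 to align 2 for uid
uid at 12 (size 4, align 2) → ends 16
gid at 16 (size 4, align 2) → ends 20
refcount at 20 (size 1, align 1) → ends 21
pad 1 to align 2 for rss
rss at 22 (size 8, align 2) → ends 30
state at 30 (size 1, align 1) → ends 31
lock at 31 (size 1, align 1) → ends 32
total 32 bytes, alignment 2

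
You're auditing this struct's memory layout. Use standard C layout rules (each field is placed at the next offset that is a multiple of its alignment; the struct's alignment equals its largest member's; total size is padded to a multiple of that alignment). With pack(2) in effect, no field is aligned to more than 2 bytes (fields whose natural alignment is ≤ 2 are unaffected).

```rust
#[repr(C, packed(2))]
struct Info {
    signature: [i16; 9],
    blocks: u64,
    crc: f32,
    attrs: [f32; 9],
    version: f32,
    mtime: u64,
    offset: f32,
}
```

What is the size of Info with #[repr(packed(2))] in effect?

82

@0: signature [18B, align 2] → 18
@18: blocks [8B, align 2] → 26
@26: crc [4B, align 2] → 30
@30: attrs [36B, align 2] → 66
@66: version [4B, align 2] → 70
@70: mtime [8B, align 2] → 78
@78: offset [4B, align 2] → 82
size 82, align 2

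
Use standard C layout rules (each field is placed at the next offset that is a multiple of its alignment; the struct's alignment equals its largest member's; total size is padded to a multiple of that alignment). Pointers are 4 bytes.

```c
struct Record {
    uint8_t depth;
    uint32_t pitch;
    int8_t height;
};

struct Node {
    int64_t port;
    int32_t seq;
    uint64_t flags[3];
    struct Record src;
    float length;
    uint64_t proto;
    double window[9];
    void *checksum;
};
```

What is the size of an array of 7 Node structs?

1008

Record: 0..1  depth  (1B, 1-aligned); 1..4  -- padding (3B); 4..8  pitch  (4B, 4-aligned); 8..9  height  (1B, 1-aligned); 9..12  -- tail padding (3B); sizeof = 12, alignof = 4
0..8  port  (8B, 8-aligned)
8..12  seq  (4B, 4-aligned)
12..16  -- padding (4B)
16..40  flags  (24B, 8-aligned)
40..52  src  (12B, 4-aligned)
52..56  length  (4B, 4-aligned)
56..64  proto  (8B, 8-aligned)
64..136  window  (72B, 8-aligned)
136..140  checksum  (4B, 4-aligned)
140..144  -- tail padding (4B)
sizeof = 144, alignof = 8
array of 7: 7 × 144 = 1008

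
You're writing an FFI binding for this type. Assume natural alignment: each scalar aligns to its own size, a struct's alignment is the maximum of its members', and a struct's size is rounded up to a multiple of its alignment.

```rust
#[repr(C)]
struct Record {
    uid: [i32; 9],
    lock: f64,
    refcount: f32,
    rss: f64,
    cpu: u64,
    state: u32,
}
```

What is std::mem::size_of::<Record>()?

uid at 0 (size 36, align 4) → ends 36
pad 4 to align 8 for lock
lock at 40 (size 8, align 8) → ends 48
refcount at 48 (size 4, align 4) → ends 52
pad 4 to align 8 for rss
rss at 56 (size 8, align 8) → ends 64
cpu at 64 (size 8, align 8) → ends 72
state at 72 (size 4, align 4) → ends 76
tail pad 4 to reach multiple of 8
total 80 bytes, alignment 8

80 bytes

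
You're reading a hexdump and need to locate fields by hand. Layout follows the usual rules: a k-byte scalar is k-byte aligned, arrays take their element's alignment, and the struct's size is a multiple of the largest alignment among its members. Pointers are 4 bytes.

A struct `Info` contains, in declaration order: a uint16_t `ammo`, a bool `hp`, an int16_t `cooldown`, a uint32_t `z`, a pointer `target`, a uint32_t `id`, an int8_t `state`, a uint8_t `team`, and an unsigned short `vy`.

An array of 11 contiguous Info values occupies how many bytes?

264

0..2  ammo  (2B, 2-aligned)
2..3  hp  (1B, 1-aligned)
3..4  -- padding (1B)
4..6  cooldown  (2B, 2-aligned)
6..8  -- padding (2B)
8..12  z  (4B, 4-aligned)
12..16  target  (4B, 4-aligned)
16..20  id  (4B, 4-aligned)
20..21  state  (1B, 1-aligned)
21..22  team  (1B, 1-aligned)
22..24  vy  (2B, 2-aligned)
sizeof = 24, alignof = 4
array of 11: 11 × 24 = 264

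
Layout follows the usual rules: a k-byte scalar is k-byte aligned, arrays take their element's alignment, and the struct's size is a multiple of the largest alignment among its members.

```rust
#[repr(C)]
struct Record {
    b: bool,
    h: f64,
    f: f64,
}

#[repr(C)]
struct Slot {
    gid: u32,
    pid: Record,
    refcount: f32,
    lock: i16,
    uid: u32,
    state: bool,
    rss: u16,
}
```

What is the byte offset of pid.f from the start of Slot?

Record: @0: b [1B, align 1] → 1; +7 pad (align 8); @8: h [8B, align 8] → 16; @16: f [8B, align 8] → 24; size 24, align 8
@0: gid [4B, align 4] → 4
+4 pad (align 8)
@8: pid [24B, align 8] → 32
within Record: f at 16
8 + 16 = 24

24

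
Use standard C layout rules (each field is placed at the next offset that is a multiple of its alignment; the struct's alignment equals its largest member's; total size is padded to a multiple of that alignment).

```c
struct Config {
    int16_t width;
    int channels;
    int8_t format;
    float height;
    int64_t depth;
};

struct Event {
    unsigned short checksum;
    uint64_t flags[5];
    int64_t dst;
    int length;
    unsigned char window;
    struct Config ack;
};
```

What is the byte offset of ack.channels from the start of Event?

68

Config: width at 0 (size 2, align 2) → ends 2; pad 2 to align 4 for channels; channels at 4 (size 4, align 4) → ends 8; format at 8 (size 1, align 1) → ends 9; pad 3 to align 4 for height; height at 12 (size 4, align 4) → ends 16; depth at 16 (size 8, align 8) → ends 24; total 24 bytes, alignment 8
checksum at 0 (size 2, align 2) → ends 2
pad 6 to align 8 for flags
flags at 8 (size 40, align 8) → ends 48
dst at 48 (size 8, align 8) → ends 56
length at 56 (size 4, align 4) → ends 60
window at 60 (size 1, align 1) → ends 61
pad 3 to align 8 for ack
ack at 64 (size 24, align 8) → ends 88
within Config: channels at 4
64 + 4 = 68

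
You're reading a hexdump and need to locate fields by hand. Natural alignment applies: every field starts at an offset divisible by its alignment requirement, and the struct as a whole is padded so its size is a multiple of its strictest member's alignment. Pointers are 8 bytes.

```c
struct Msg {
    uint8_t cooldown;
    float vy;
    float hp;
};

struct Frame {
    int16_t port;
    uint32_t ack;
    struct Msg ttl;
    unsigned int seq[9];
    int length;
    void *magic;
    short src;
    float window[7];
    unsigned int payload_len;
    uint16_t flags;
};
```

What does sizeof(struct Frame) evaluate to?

Msg: @0: cooldown [1B, align 1] → 1; +3 pad (align 4); @4: vy [4B, align 4] → 8; @8: hp [4B, align 4] → 12; size 12, align 4
@0: port [2B, align 2] → 2
+2 pad (align 4)
@4: ack [4B, align 4] → 8
@8: ttl [12B, align 4] → 20
@20: seq [36B, align 4] → 56
@56: length [4B, align 4] → 60
+4 pad (align 8)
@64: magic [8B, align 8] → 72
@72: src [2B, align 2] → 74
+2 pad (align 4)
@76: window [28B, align 4] → 104
@104: payload_len [4B, align 4] → 108
@108: flags [2B, align 2] → 110
+2 tail pad (align 8)
size 112, align 8

112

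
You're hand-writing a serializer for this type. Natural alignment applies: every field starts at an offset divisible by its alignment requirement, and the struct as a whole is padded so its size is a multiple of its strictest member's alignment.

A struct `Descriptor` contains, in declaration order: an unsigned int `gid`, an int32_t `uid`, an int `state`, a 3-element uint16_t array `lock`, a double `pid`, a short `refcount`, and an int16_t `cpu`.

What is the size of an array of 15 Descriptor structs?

0..4  gid  (4B, 4-aligned)
4..8  uid  (4B, 4-aligned)
8..12  state  (4B, 4-aligned)
12..18  lock  (6B, 2-aligned)
18..24  -- padding (6B)
24..32  pid  (8B, 8-aligned)
32..34  refcount  (2B, 2-aligned)
34..36  cpu  (2B, 2-aligned)
36..40  -- tail padding (4B)
sizeof = 40, alignof = 8
array of 15: 15 × 40 = 600

600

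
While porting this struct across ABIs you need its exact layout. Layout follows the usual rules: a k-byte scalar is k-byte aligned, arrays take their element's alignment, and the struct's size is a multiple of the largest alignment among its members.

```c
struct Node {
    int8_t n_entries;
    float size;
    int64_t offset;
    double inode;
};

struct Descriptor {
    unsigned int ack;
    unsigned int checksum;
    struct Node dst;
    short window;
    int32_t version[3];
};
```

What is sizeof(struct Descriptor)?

48

Node: @0: n_entries [1B, align 1] → 1; +3 pad (align 4); @4: size [4B, align 4] → 8; @8: offset [8B, align 8] → 16; @16: inode [8B, align 8] → 24; size 24, align 8
@0: ack [4B, align 4] → 4
@4: checksum [4B, align 4] → 8
@8: dst [24B, align 8] → 32
@32: window [2B, align 2] → 34
+2 pad (align 4)
@36: version [12B, align 4] → 48
size 48, align 8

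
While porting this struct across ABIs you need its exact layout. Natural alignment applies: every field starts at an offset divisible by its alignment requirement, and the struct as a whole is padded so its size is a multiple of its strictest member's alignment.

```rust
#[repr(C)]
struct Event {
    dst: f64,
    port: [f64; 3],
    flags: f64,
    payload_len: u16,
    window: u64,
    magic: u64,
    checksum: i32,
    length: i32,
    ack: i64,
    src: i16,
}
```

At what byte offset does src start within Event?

0..8  dst  (8B, 8-aligned)
8..32  port  (24B, 8-aligned)
32..40  flags  (8B, 8-aligned)
40..42  payload_len  (2B, 2-aligned)
42..48  -- padding (6B)
48..56  window  (8B, 8-aligned)
56..64  magic  (8B, 8-aligned)
64..68  checksum  (4B, 4-aligned)
68..72  length  (4B, 4-aligned)
72..80  ack  (8B, 8-aligned)
80..82  src  (2B, 2-aligned)

80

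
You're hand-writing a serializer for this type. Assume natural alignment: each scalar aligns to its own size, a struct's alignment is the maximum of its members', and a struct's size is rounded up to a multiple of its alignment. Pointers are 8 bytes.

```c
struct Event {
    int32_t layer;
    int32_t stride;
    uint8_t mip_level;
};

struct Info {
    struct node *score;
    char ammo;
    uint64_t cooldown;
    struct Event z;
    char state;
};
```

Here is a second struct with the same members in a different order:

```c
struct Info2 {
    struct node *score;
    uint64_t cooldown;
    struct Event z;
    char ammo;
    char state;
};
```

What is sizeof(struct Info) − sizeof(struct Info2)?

Event: 0..4  layer  (4B, 4-aligned); 4..8  stride  (4B, 4-aligned); 8..9  mip_level  (1B, 1-aligned); 9..12  -- tail padding (3B); sizeof = 12, alignof = 4
0..8  score  (8B, 8-aligned)
8..9  ammo  (1B, 1-aligned)
9..16  -- padding (7B)
16..24  cooldown  (8B, 8-aligned)
24..36  z  (12B, 4-aligned)
36..37  state  (1B, 1-aligned)
37..40  -- tail padding (3B)
sizeof = 40, alignof = 8
— Info2 —
0..8  score  (8B, 8-aligned)
8..16  cooldown  (8B, 8-aligned)
16..28  z  (12B, 4-aligned)
28..29  ammo  (1B, 1-aligned)
29..30  state  (1B, 1-aligned)
30..32  -- tail padding (2B)
sizeof = 32, alignof = 8
40 − 32 = 8

8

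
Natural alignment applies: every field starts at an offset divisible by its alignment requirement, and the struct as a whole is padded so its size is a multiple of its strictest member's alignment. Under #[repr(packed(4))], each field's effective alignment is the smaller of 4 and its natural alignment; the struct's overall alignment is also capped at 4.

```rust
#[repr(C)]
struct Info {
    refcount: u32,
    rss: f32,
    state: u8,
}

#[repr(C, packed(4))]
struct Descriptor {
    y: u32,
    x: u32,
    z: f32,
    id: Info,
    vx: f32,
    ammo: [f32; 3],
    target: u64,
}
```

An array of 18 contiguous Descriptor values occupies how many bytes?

864

Info: @0: refcount [4B, align 4] → 4; @4: rss [4B, align 4] → 8; @8: state [1B, align 1] → 9; +3 tail pad (align 4); size 12, align 4
@0: y [4B, align 4] → 4
@4: x [4B, align 4] → 8
@8: z [4B, align 4] → 12
@12: id [12B, align 4] → 24
@24: vx [4B, align 4] → 28
@28: ammo [12B, align 4] → 40
@40: target [8B, align 4] → 48
size 48, align 4
array of 18: 18 × 48 = 864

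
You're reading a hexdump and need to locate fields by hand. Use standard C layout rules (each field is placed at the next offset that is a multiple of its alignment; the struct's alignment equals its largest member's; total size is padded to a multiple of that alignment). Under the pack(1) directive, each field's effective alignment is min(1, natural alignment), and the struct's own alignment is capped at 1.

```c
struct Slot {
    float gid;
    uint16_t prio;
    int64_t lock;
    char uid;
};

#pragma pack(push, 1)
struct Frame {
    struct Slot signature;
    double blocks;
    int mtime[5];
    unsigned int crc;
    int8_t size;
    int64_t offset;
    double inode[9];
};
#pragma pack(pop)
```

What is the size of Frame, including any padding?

137 bytes

Slot: gid at 0 (size 4, align 4) → ends 4; prio at 4 (size 2, align 2) → ends 6; pad 2 to align 8 for lock; lock at 8 (size 8, align 8) → ends 16; uid at 16 (size 1, align 1) → ends 17; tail pad 7 to reach multiple of 8; total 24 bytes, alignment 8
signature at 0 (size 24, align 1) → ends 24
blocks at 24 (size 8, align 1) → ends 32
mtime at 32 (size 20, align 1) → ends 52
crc at 52 (size 4, align 1) → ends 56
size at 56 (size 1, align 1) → ends 57
offset at 57 (size 8, align 1) → ends 65
inode at 65 (size 72, align 1) → ends 137
total 137 bytes, alignment 1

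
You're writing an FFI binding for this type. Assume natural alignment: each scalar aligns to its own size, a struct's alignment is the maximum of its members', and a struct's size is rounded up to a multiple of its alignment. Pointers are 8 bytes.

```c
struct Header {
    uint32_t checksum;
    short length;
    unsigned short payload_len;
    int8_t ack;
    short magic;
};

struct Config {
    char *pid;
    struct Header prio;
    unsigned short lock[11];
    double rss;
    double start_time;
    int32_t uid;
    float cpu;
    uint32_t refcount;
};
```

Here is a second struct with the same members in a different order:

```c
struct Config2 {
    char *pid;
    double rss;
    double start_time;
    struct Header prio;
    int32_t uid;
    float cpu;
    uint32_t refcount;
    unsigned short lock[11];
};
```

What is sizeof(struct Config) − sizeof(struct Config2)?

Header: 0..4  checksum  (4B, 4-aligned); 4..6  length  (2B, 2-aligned); 6..8  payload_len  (2B, 2-aligned); 8..9  ack  (1B, 1-aligned); 9..10  -- padding (1B); 10..12  magic  (2B, 2-aligned); sizeof = 12, alignof = 4
0..8  pid  (8B, 8-aligned)
8..20  prio  (12B, 4-aligned)
20..42  lock  (22B, 2-aligned)
42..48  -- padding (6B)
48..56  rss  (8B, 8-aligned)
56..64  start_time  (8B, 8-aligned)
64..68  uid  (4B, 4-aligned)
68..72  cpu  (4B, 4-aligned)
72..76  refcount  (4B, 4-aligned)
76..80  -- tail padding (4B)
sizeof = 80, alignof = 8
— Config2 —
0..8  pid  (8B, 8-aligned)
8..16  rss  (8B, 8-aligned)
16..24  start_time  (8B, 8-aligned)
24..36  prio  (12B, 4-aligned)
36..40  uid  (4B, 4-aligned)
40..44  cpu  (4B, 4-aligned)
44..48  refcount  (4B, 4-aligned)
48..70  lock  (22B, 2-aligned)
70..72  -- tail padding (2B)
sizeof = 72, alignof = 8
80 − 72 = 8

8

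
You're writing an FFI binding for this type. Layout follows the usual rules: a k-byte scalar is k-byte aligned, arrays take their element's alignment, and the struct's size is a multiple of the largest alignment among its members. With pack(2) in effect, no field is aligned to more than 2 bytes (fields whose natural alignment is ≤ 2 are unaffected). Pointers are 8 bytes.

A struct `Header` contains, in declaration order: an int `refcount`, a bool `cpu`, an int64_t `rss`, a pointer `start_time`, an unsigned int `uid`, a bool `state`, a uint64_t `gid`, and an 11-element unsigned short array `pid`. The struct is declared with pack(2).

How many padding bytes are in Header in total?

2

@0: refcount [4B, align 2] → 4
@4: cpu [1B, align 1] → 5
+1 pad (align 2)
@6: rss [8B, align 2] → 14
@14: start_time [8B, align 2] → 22
@22: uid [4B, align 2] → 26
@26: state [1B, align 1] → 27
+1 pad (align 2)
@28: gid [8B, align 2] → 36
@36: pid [22B, align 2] → 58
size 58, align 2
data bytes 56, size 58 → padding 2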